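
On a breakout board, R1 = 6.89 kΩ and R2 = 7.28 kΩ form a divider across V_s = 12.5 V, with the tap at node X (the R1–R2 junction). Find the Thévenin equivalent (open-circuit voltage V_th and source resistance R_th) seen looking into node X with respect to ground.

V_th ≈ 6.42 V, R_th ≈ 3.54 kΩ

With X open, the divider is unloaded: V_th = 12.5 × 7.28/14.17 = 6.422 V.
Looking into X with the source shorted: R_th = R1·R2/(R1+R2) = 6.890 × 7.28/14.17 = 3.540 kΩ.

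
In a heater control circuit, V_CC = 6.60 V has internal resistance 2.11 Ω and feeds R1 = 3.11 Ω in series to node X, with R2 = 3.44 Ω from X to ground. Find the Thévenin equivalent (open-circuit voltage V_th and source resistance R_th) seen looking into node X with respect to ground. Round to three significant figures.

V_th ≈ 2.62 V, R_th ≈ 2.07 Ω

R1' = 2.11 + 3.11 = 5.220 Ω (source resistance + R1).
V_th is the unloaded tap voltage: V_CC · R2/(R1'+R2) = 6.60 × 0.3972 = 2.622 V.
Looking into X with the source shorted: R_th = R1'·R2/(R1'+R2) = 5.220 × 3.44/8.660 = 2.074 Ω.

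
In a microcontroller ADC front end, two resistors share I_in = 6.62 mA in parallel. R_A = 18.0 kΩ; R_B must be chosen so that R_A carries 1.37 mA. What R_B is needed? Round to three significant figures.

The fraction through R_A equals R_B/(R_A+R_B).
1.37/6.62 = R_B/(R_A + R_B) → R_B = R_A · (0.2069)/(1 − 0.2069) = 18.0 × 0.2610 = 4.697 kΩ.

R_B ≈ 4.70 kΩ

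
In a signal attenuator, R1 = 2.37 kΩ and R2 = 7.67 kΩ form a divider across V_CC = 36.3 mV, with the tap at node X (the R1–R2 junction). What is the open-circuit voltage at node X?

V_th ≈ 27.7 mV

V_th is the unloaded tap voltage: V_CC · R2/(R1+R2) = 36.3 × 0.7639 = 27.73 mV.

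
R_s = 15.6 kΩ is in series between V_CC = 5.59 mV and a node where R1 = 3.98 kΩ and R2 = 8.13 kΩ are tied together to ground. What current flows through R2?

Combine the parallel branches: R_p = (1/3.98 + 1/8.13)⁻¹ = 2.672 kΩ.
Node voltage V_A = V_CC · R_p/(R_s + R_p) = 5.59 × 0.1462 = 0.8174 mV.
Branch current I = V_A/R2 = 0.8174/8.13 = 0.1005 µA.

I ≈ 0.101 µA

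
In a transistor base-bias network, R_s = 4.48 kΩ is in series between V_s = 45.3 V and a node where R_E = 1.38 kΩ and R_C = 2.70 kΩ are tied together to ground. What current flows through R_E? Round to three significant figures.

I ≈ 5.56 mA

Equivalent of the parallel group: R_p = 0.9132 kΩ.
V_A by voltage divider: V_A = 45.3 × 0.9132/(4.48 + 0.9132) = 7.671 V.
Branch current I = V_A/R_E = 7.671/1.38 = 5.558 mA.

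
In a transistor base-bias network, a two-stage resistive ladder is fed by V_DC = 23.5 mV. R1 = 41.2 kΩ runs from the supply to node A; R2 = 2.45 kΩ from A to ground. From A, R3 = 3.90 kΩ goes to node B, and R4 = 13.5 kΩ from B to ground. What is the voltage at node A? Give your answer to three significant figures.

Looking into the second stage from A: R3 + R4 = 17.40 kΩ appears in parallel with R2.
R2 ‖ (R3+R4) = 2.148 kΩ.
So V_A = 23.5 × 0.04954 = 1.164 mV.

V_A ≈ 1.16 mV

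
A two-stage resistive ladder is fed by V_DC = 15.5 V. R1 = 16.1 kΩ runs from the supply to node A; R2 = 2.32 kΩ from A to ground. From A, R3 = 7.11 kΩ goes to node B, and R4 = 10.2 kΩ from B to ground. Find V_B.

The second stage (R3 + R4 = 17.31 kΩ) loads node A in parallel with R2.
Effective lower resistance at A: R2 ‖ 17.31 = 2.046 kΩ.
So V_A = 15.5 × 0.1127 = 1.748 V.
Stage 2 is unloaded, so V_B = V_A · R4/(R3+R4) = 1.748 × 10.2/17.31 = 1.030 V.

V_B ≈ 1.03 V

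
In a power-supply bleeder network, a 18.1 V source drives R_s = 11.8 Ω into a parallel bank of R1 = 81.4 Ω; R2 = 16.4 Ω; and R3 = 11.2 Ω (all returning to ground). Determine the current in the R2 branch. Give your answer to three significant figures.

Parallel bank: R_p = 1/(1/81.4 + 1/16.4 + 1/11.2) = 6.152 Ω.
V_A by voltage divider: V_A = 18.1 × 6.152/(11.8 + 6.152) = 6.203 V.
Branch current I = V_A/R2 = 6.203/16.4 = 0.3782 A.
(Equivalently: I_total = 1.008 A, then current-divider fraction G_k/ΣG = 0.3751.)

I ≈ 0.378 A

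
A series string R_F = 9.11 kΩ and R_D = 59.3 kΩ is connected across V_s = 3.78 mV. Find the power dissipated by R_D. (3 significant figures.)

ΣR = 68.41 kΩ → I = 3.78/68.41 = 0.05526 µA.
V(R_D) = I·R = 3.277 mV; P = V·I = 3.277 × 0.05526 = 0.1811 nW.

P ≈ 0.181 nW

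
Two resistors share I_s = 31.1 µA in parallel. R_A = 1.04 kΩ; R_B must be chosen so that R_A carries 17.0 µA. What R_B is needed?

The fraction through R_A equals R_B/(R_A+R_B).
With f = 0.5466, R_B = R_A · f/(1−f) = 1.04 × 1.206 = 1.254 kΩ.

R_B ≈ 1.25 kΩ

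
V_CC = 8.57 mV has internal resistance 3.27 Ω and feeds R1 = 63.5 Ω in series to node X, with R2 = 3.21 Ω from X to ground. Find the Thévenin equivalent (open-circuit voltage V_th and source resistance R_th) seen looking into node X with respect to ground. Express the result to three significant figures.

R1' = 3.27 + 63.5 = 66.77 Ω (source resistance + R1).
V_th is the unloaded tap voltage: V_CC · R2/(R1'+R2) = 8.57 × 0.04587 = 0.3931 mV.
Looking into X with the source shorted: R_th = R1'·R2/(R1'+R2) = 66.77 × 3.21/69.98 = 3.063 Ω.

V_th ≈ 0.393 mV, R_th ≈ 3.06 Ω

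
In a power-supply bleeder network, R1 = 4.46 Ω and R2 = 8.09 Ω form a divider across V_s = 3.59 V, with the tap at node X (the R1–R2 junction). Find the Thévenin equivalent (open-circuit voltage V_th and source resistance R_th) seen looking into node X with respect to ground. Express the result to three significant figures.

With X open, the divider is unloaded: V_th = 3.59 × 8.09/12.55 = 2.314 V.
Looking into X with the source shorted: R_th = R1·R2/(R1+R2) = 4.460 × 8.09/12.55 = 2.875 Ω.

V_th ≈ 2.31 V, R_th ≈ 2.88 Ω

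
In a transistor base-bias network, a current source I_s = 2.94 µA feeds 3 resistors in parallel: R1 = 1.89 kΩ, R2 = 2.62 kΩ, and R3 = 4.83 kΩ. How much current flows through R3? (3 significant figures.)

I ≈ 0.545 µA

Conductances: ΣG = 1/1.89 + 1/2.62 + 1/4.83 = 1.118 (1/kΩ).
R3 takes the fraction G_k/ΣG = 0.2070/1.118 = 0.1852, so I = 2.94 × 0.1852 = 0.5445 µA.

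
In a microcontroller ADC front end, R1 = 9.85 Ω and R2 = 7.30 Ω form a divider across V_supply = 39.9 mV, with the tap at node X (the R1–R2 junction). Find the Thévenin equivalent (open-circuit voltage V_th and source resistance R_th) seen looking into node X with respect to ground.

V_th ≈ 17.0 mV, R_th ≈ 4.19 Ω

Open-circuit (no load on X): V_th = V_supply · R2/(R1 + R2) = 39.9 × 7.30/(9.850 + 7.30) = 16.98 mV.
With V_supply suppressed (replaced by a short), R_th = R1 ‖ R2 = (9.850 × 7.30)/(9.850 + 7.30) = 4.193 Ω.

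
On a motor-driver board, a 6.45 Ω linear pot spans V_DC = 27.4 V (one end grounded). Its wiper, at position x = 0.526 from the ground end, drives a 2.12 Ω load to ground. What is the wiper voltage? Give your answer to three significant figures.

Lower segment x·R_p = 3.393 Ω; upper segment (1−x)·R_p = 3.057 Ω.
R_L loads the lower segment: effective lower R = 1.305 Ω.
Then V_out = V_DC · 1.305/(3.057 + 1.305) = 8.196 V.

V_out ≈ 8.20 V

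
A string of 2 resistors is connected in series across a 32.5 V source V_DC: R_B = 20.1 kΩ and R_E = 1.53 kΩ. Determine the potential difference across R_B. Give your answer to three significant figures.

V ≈ 30.2 V

ΣR = 20.1 + 1.53 = 21.63 kΩ.
Voltage divider: V = V_DC · (20.10 / 21.63) = 32.5 × 0.9293 = 30.20 V.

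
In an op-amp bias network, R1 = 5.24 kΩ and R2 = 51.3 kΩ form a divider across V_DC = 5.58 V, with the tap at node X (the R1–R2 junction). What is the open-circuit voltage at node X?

V_th is the unloaded tap voltage: V_DC · R2/(R1+R2) = 5.58 × 0.9073 = 5.063 V.

V_th ≈ 5.06 V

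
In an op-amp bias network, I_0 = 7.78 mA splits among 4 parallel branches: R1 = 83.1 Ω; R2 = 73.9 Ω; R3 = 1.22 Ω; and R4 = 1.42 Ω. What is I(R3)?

Conductances: ΣG = 1/83.1 + 1/73.9 + 1/1.22 + 1/1.42 = 1.549 (1/Ω).
By the current-divider rule, I = I_0 · G_k/ΣG = 7.78 × 0.5290 = 4.116 mA.

I ≈ 4.12 mA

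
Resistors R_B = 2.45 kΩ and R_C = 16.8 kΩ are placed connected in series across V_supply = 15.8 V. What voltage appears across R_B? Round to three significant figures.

Series total: ΣR = 2.45 + 16.8 = 19.25 kΩ.
By the voltage-divider rule, V = 15.8 × 2.450/19.25 = 2.011 V.

V ≈ 2.01 V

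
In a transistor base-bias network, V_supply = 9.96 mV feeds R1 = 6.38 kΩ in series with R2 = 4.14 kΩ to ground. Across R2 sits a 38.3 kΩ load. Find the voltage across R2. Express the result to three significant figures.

First combine the lower leg with the load: R2 ‖ R_L = 3.736 kΩ.
Voltage divider with the loaded lower leg: V_out = 9.96 × 3.736/(6.38 + 3.736) = 9.96 × 0.3693 = 3.678 mV.

V_out ≈ 3.68 mV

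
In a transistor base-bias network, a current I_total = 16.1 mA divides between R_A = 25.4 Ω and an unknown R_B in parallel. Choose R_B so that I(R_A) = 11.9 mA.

The fraction through R_A equals R_B/(R_A+R_B).
11.9/16.1 = R_B/(R_A + R_B) → R_B = R_A · (0.7391)/(1 − 0.7391) = 25.4 × 2.833 = 71.97 Ω.

R_B ≈ 72.0 Ω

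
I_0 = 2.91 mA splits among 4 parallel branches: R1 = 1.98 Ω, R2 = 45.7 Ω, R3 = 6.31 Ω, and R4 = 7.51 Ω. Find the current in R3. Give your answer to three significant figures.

I ≈ 0.563 mA

Total conductance ΣG = 1/1.98 + 1/45.7 + 1/6.31 + 1/7.51 = 0.8186 (units of 1/Ω).
By the current-divider rule, I = I_0 · G_k/ΣG = 2.91 × 0.1936 = 0.5634 mA.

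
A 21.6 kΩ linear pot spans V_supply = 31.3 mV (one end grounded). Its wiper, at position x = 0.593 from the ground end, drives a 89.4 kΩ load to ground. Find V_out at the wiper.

Lower segment x·R_p = 12.81 kΩ; upper segment (1−x)·R_p = 8.791 kΩ.
R_L loads the lower segment: effective lower R = 11.20 kΩ.
Then V_out = V_supply · 11.20/(8.791 + 11.20) = 17.54 mV.

V_out ≈ 17.5 mV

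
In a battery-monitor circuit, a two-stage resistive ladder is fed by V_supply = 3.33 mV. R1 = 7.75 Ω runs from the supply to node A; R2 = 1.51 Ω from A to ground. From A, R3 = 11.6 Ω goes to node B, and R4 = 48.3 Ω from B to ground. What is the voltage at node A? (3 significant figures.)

Looking into the second stage from A: R3 + R4 = 59.90 Ω appears in parallel with R2.
Effective lower resistance at A: R2 ‖ 59.90 = 1.473 Ω.
First divider: V_A = V_supply · 1.473/(7.75 + 1.473) = 0.5318 mV.

V_A ≈ 0.532 mV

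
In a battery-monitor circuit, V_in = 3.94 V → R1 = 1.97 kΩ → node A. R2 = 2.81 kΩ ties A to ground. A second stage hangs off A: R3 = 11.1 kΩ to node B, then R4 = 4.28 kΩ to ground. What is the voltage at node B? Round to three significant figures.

Node A sees R2 in parallel with the series input of stage 2, R3 + R4 = 15.38 kΩ.
Effective lower resistance at A: R2 ‖ 15.38 = 2.376 kΩ.
So V_A = 3.94 × 0.5467 = 2.154 V.
V_B = V_A × 0.2783 = 0.5994 V.

V_B ≈ 0.599 V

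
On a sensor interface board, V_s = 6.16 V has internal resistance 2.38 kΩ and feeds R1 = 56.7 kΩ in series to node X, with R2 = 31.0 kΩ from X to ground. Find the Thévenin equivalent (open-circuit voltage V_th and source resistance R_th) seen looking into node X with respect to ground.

V_th ≈ 2.12 V, R_th ≈ 20.3 kΩ

R1' = 2.38 + 56.7 = 59.08 kΩ (source resistance + R1).
With X open, the divider is unloaded: V_th = 6.16 × 31.0/90.08 = 2.120 V.
Zeroing V_s shorts the top of R1' to ground, so R_th = R1' ‖ R2 = 20.33 kΩ.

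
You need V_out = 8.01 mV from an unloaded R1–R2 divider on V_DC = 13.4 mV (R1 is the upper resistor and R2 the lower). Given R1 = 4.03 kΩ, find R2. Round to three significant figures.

Required fraction k = V_out/V_DC = 0.5978.
R2 = R1 · 0.5978/(1 − 0.5978) = 5.989 kΩ.

R2 ≈ 5.99 kΩ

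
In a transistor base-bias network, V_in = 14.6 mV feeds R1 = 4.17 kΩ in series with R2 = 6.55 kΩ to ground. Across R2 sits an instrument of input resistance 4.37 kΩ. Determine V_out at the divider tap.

R2 ‖ R_L = (6.55 × 4.37)/(6.55 + 4.37) = 2.621 kΩ.
Now apply the divider: V_out = 14.6 × 0.3860 = 5.635 mV.
(Unloaded it would be 8.92 mV; the load pulls it down.)

V_out ≈ 5.64 mV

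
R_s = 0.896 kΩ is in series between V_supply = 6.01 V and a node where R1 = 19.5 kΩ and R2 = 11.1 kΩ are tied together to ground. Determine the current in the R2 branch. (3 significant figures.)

Combine the parallel branches: R_p = (1/19.5 + 1/11.1)⁻¹ = 7.074 kΩ.
V_A = 6.01 × 7.074/7.970 = 5.334 V.
I(R2) = V_A / R2 = 5.334/11.1 = 0.4806 mA.
(Check via current divider: I_total = 0.7541 mA; share G_k/ΣG = 0.6373 → same result.)

I ≈ 0.481 mA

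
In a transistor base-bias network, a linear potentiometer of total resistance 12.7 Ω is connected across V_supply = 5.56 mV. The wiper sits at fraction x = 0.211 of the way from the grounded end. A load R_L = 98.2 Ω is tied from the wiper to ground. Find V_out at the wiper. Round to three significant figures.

Lower segment x·R_p = 2.680 Ω; upper segment (1−x)·R_p = 10.02 Ω.
Lower segment in parallel with the load: 2.680 ‖ 98.2 = 2.609 Ω.
V_out = 5.56 × 2.609/(10.02 + 2.609) = 1.148 mV.
(Unloaded: V_out = x·V_supply = 1.17 mV.)

V_out ≈ 1.15 mV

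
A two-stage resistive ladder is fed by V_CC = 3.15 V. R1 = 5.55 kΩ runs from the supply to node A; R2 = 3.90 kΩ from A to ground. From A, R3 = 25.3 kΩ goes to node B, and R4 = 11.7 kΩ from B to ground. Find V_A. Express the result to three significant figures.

V_A ≈ 1.22 V

Node A sees R2 in parallel with the series input of stage 2, R3 + R4 = 37.00 kΩ.
R2 ‖ (R3+R4) = 3.528 kΩ.
So V_A = 3.15 × 0.3886 = 1.224 V.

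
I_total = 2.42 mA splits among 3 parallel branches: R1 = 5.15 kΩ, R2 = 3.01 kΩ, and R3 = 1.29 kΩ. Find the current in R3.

Total conductance ΣG = 1/5.15 + 1/3.01 + 1/1.29 = 1.302 (units of 1/kΩ).
By the current-divider rule, I = I_total · G_k/ΣG = 2.42 × 0.5956 = 1.441 mA.

I ≈ 1.44 mA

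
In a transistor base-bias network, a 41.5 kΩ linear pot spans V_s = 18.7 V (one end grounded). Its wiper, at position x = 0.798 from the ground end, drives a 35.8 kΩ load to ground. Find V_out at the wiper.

Lower segment x·R_p = 33.12 kΩ; upper segment (1−x)·R_p = 8.383 kΩ.
(x·R_p) ‖ R_L = 17.20 kΩ.
Loaded-divider output: V_out = 18.7 × 0.6724 = 12.57 V.

V_out ≈ 12.6 V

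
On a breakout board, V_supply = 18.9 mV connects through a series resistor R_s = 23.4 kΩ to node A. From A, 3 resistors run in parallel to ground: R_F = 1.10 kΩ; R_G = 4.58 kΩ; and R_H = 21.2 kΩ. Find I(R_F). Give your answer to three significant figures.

Parallel bank: R_p = 1/(1/1.10 + 1/4.58 + 1/21.2) = 0.8514 kΩ.
V_A = 18.9 × 0.8514/24.25 = 0.6635 mV.
I(R_F) = V_A / R_F = 0.6635/1.10 = 0.6032 µA.

I ≈ 0.603 µA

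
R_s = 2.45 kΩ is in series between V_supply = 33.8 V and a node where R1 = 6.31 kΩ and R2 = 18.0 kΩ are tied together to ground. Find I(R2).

Parallel bank: R_p = 1/(1/6.31 + 1/18.0) = 4.672 kΩ.
Node voltage V_A = V_supply · R_p/(R_s + R_p) = 33.8 × 0.6560 = 22.17 V.
Branch current I = V_A/R2 = 22.17/18.0 = 1.232 mA.
(Check via current divider: I_total = 4.746 mA; share G_k/ΣG = 0.2596 → same result.)

I ≈ 1.23 mA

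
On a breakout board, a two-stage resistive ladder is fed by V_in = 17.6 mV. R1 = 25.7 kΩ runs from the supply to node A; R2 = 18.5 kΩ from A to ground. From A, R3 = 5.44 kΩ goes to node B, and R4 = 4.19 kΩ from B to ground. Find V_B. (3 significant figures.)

V_B ≈ 1.51 mV

Looking into the second stage from A: R3 + R4 = 9.630 kΩ appears in parallel with R2.
R2 ‖ (R3+R4) = 6.333 kΩ.
First divider: V_A = V_in · 6.333/(25.7 + 6.333) = 3.480 mV.
V_B = V_A × 0.4351 = 1.514 mV.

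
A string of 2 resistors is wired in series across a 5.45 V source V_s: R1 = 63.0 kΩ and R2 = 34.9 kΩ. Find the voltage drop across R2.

Series total: ΣR = 63.0 + 34.9 = 97.90 kΩ.
V = V_s · R/ΣR = 5.45 × 0.3565 = 1.943 V.

V ≈ 1.94 V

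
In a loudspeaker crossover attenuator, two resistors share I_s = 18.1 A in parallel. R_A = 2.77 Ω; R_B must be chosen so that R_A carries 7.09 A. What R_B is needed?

Two-branch current divider: I_A = I_s · R_B/(R_A + R_B).
With f = 0.3917, R_B = R_A · f/(1−f) = 2.77 × 0.6440 = 1.784 Ω.

R_B ≈ 1.78 Ω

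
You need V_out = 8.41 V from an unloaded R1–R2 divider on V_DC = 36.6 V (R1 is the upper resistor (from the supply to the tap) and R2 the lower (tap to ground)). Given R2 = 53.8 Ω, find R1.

R1 ≈ 180 Ω

The divider ratio is R2/(R1+R2) = 8.41/36.6 = 0.2298.
Rearranging, R1 = R2·(1−k)/k = 53.8 × 3.352 = 180.3 Ω.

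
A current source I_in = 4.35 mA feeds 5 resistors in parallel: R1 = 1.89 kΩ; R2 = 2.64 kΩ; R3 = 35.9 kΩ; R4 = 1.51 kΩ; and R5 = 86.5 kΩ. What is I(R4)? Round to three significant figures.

Conductances: ΣG = 1/1.89 + 1/2.64 + 1/35.9 + 1/1.51 + 1/86.5 = 1.610 (1/kΩ).
R4 takes the fraction G_k/ΣG = 0.6623/1.610 = 0.4114, so I = 4.35 × 0.4114 = 1.790 mA.

I ≈ 1.79 mA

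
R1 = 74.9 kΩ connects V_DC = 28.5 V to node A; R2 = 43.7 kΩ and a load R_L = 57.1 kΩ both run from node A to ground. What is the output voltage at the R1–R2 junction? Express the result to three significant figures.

V_out ≈ 7.08 V

First combine the lower leg with the load: R2 ‖ R_L = 24.75 kΩ.
Then V_out = V_DC · R2'/(R1 + R2') = 28.5 × 24.75/99.65 = 7.080 V.
(Unloaded it would be 10.5 V; the load pulls it down.)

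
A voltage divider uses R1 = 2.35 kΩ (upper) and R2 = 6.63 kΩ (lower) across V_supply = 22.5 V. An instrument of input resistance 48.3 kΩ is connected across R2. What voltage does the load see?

V_out ≈ 16.0 V

The load sits in parallel with R2, giving an effective lower resistance R2' = R2·R_L/(R2+R_L) = 5.830 kΩ.
Now apply the divider: V_out = 22.5 × 0.7127 = 16.04 V.
(Unloaded it would be 16.6 V; the load pulls it down.)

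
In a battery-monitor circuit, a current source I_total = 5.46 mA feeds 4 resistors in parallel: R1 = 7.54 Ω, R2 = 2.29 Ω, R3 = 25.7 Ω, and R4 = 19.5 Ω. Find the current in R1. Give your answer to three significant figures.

ΣG = 1/7.54 + 1/2.29 + 1/25.7 + 1/19.5 = 0.6595.
Current divider: I(R1) = I_total · G_k/ΣG = 5.46 × (0.1326/0.6595) = 5.46 × 0.2011 = 1.098 mA.

I ≈ 1.10 mA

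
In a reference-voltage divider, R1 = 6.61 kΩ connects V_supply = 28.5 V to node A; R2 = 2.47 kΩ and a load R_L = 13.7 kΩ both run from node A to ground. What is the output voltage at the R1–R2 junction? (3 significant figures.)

First combine the lower leg with the load: R2 ‖ R_L = 2.093 kΩ.
Voltage divider with the loaded lower leg: V_out = 28.5 × 2.093/(6.61 + 2.093) = 28.5 × 0.2405 = 6.853 V.

V_out ≈ 6.85 V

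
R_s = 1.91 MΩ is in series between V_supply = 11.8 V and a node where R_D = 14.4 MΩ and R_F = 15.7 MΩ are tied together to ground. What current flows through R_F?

I ≈ 0.599 µA

Combine the parallel branches: R_p = (1/14.4 + 1/15.7)⁻¹ = 7.511 MΩ.
Node voltage V_A = V_supply · R_p/(R_s + R_p) = 11.8 × 0.7973 = 9.408 V.
Branch current I = V_A/R_F = 9.408/15.7 = 0.5992 µA.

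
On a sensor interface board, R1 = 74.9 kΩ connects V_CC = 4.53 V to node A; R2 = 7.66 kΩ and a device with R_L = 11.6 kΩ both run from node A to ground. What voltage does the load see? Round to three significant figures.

First combine the lower leg with the load: R2 ‖ R_L = 4.613 kΩ.
Voltage divider with the loaded lower leg: V_out = 4.53 × 4.613/(74.9 + 4.613) = 4.53 × 0.05802 = 0.2628 V.

V_out ≈ 0.263 V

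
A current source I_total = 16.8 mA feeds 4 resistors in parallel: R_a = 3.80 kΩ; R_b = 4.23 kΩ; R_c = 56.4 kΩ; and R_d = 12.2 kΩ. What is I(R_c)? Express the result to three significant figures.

ΣG = 1/3.80 + 1/4.23 + 1/56.4 + 1/12.2 = 0.5993.
R_c takes the fraction G_k/ΣG = 0.01773/0.5993 = 0.02959, so I = 16.8 × 0.02959 = 0.4971 mA.

I ≈ 0.497 mA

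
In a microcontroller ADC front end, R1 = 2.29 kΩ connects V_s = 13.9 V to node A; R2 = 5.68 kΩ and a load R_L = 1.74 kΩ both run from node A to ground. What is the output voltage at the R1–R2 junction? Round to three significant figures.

V_out ≈ 5.11 V

First combine the lower leg with the load: R2 ‖ R_L = 1.332 kΩ.
Voltage divider with the loaded lower leg: V_out = 13.9 × 1.332/(2.29 + 1.332) = 13.9 × 0.3677 = 5.112 V.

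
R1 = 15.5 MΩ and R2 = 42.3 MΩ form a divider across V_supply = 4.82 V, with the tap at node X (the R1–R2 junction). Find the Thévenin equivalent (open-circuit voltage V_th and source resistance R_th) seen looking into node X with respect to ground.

V_th is the unloaded tap voltage: V_supply · R2/(R1+R2) = 4.82 × 0.7318 = 3.527 V.
Looking into X with the source shorted: R_th = R1·R2/(R1+R2) = 15.50 × 42.3/57.80 = 11.34 MΩ.

V_th ≈ 3.53 V, R_th ≈ 11.3 MΩ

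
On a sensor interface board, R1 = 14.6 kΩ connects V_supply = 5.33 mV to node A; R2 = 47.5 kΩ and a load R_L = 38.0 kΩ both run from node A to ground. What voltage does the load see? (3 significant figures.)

V_out ≈ 3.15 mV

R2 ‖ R_L = (47.5 × 38.0)/(47.5 + 38.0) = 21.11 kΩ.
Now apply the divider: V_out = 5.33 × 0.5912 = 3.151 mV.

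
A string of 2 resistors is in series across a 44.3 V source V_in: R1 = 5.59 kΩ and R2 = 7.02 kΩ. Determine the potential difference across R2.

V ≈ 24.7 V

Series total: ΣR = 5.59 + 7.02 = 12.61 kΩ.
V = V_in · R/ΣR = 44.3 × 0.5567 = 24.66 V.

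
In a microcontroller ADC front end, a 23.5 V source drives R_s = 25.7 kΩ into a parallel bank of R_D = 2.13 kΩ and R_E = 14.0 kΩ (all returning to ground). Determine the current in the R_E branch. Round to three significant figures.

I ≈ 0.113 mA

Combine the parallel branches: R_p = (1/2.13 + 1/14.0)⁻¹ = 1.849 kΩ.
Node voltage V_A = V_supply · R_p/(R_s + R_p) = 23.5 × 0.06711 = 1.577 V.
I(R_E) = V_A / R_E = 1.577/14.0 = 0.1126 mA.
(Check via current divider: I_total = 0.8530 mA; share G_k/ΣG = 0.1321 → same result.)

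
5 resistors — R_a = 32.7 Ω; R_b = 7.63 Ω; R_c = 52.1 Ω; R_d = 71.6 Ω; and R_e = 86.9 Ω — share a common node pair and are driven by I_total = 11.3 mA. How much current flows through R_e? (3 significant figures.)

I ≈ 0.630 mA

ΣG = 1/32.7 + 1/7.63 + 1/52.1 + 1/71.6 + 1/86.9 = 0.2063.
By the current-divider rule, I = I_total · G_k/ΣG = 11.3 × 0.05578 = 0.6303 mA.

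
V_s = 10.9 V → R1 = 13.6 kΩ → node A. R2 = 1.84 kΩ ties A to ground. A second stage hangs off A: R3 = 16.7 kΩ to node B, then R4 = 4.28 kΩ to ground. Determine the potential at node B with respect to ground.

V_B ≈ 0.246 V

Looking into the second stage from A: R3 + R4 = 20.98 kΩ appears in parallel with R2.
Effective lower resistance at A: R2 ‖ 20.98 = 1.692 kΩ.
First divider: V_A = V_s · 1.692/(13.6 + 1.692) = 1.206 V.
V_B = V_A × 0.2040 = 0.2460 V.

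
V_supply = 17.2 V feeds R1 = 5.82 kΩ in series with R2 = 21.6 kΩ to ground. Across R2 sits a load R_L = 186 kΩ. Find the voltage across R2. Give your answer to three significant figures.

First combine the lower leg with the load: R2 ‖ R_L = 19.35 kΩ.
Then V_out = V_supply · R2'/(R1 + R2') = 17.2 × 19.35/25.17 = 13.22 V.

V_out ≈ 13.2 V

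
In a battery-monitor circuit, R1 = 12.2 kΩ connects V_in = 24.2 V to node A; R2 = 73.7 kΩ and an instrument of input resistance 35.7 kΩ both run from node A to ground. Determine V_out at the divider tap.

V_out ≈ 16.1 V

R2 ‖ R_L = (73.7 × 35.7)/(73.7 + 35.7) = 24.05 kΩ.
Then V_out = V_in · R2'/(R1 + R2') = 24.2 × 24.05/36.25 = 16.06 V.
(Unloaded it would be 20.8 V; the load pulls it down.)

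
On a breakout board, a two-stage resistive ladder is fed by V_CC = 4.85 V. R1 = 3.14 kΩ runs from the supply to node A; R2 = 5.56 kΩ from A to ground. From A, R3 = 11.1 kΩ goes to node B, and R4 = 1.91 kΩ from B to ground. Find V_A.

V_A ≈ 2.69 V

The second stage (R3 + R4 = 13.01 kΩ) loads node A in parallel with R2.
Effective lower resistance at A: R2 ‖ 13.01 = 3.895 kΩ.
V_A = 4.85 × 3.895/(3.14 + 3.895) = 2.685 V.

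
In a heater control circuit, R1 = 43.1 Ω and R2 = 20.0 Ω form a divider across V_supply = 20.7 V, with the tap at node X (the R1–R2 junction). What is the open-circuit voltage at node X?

With X open, the divider is unloaded: V_th = 20.7 × 20.0/63.10 = 6.561 V.

V_th ≈ 6.56 V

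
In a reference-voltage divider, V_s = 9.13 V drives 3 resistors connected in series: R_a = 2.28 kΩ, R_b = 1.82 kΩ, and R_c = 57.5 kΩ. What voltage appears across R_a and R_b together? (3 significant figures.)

ΣR = 2.28 + 1.82 + 57.5 = 61.60 kΩ.
R_{R_a..R_b} = 2.28 + 1.82 = 4.100 kΩ.
By the voltage-divider rule, V = 9.13 × 4.100/61.60 = 0.6077 V.

V ≈ 0.608 V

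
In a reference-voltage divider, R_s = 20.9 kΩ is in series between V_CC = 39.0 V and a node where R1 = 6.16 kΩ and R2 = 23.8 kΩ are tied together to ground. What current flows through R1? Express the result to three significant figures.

Equivalent of the parallel group: R_p = 4.893 kΩ.
Node voltage V_A = V_CC · R_p/(R_s + R_p) = 39.0 × 0.1897 = 7.399 V.
Branch current I = V_A/R1 = 7.399/6.16 = 1.201 mA.

I ≈ 1.20 mA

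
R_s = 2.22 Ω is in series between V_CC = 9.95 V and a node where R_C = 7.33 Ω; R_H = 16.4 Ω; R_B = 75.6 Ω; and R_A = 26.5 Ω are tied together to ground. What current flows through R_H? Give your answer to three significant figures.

Equivalent of the parallel group: R_p = 4.026 Ω.
Node voltage V_A = V_CC · R_p/(R_s + R_p) = 9.95 × 0.6446 = 6.414 V.
I(R_H) = V_A / R_H = 6.414/16.4 = 0.3911 A.

I ≈ 0.391 A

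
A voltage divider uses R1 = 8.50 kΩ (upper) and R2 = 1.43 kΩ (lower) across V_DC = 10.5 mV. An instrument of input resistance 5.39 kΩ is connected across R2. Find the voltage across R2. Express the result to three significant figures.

First combine the lower leg with the load: R2 ‖ R_L = 1.130 kΩ.
Voltage divider with the loaded lower leg: V_out = 10.5 × 1.130/(8.50 + 1.130) = 10.5 × 0.1174 = 1.232 mV.

V_out ≈ 1.23 mV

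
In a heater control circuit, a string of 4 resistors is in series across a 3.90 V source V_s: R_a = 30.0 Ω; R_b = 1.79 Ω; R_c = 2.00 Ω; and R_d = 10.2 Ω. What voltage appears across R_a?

V ≈ 2.66 V

Total series resistance ΣR = 30.0 + 1.79 + 2.00 + 10.2 = 43.99 Ω.
V = V_s · R/ΣR = 3.90 × 0.6820 = 2.660 V.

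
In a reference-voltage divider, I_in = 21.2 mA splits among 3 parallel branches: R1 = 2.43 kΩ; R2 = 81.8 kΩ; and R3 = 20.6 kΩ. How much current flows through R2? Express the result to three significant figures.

I ≈ 0.549 mA

Total conductance ΣG = 1/2.43 + 1/81.8 + 1/20.6 = 0.4723 (units of 1/kΩ).
R2 takes the fraction G_k/ΣG = 0.01222/0.4723 = 0.02588, so I = 21.2 × 0.02588 = 0.5487 mA.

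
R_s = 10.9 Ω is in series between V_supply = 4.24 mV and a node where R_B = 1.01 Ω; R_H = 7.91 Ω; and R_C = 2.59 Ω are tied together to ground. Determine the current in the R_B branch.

I ≈ 0.242 mA

Parallel bank: R_p = 1/(1/1.01 + 1/7.91 + 1/2.59) = 0.6655 Ω.
V_A by voltage divider: V_A = 4.24 × 0.6655/(10.9 + 0.6655) = 0.2440 mV.
Branch current I = V_A/R_B = 0.2440/1.01 = 0.2416 mA.
(Equivalently: I_total = 0.3666 mA, then current-divider fraction G_k/ΣG = 0.6589.)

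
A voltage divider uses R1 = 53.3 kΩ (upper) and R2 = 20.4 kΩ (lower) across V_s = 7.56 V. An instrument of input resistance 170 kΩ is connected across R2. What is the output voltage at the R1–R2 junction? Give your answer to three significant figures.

First combine the lower leg with the load: R2 ‖ R_L = 18.21 kΩ.
Now apply the divider: V_out = 7.56 × 0.2547 = 1.925 V.

V_out ≈ 1.93 V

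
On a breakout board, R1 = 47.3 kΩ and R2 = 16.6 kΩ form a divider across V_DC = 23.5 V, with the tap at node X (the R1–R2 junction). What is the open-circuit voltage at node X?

V_th ≈ 6.10 V

V_th is the unloaded tap voltage: V_DC · R2/(R1+R2) = 23.5 × 0.2598 = 6.105 V.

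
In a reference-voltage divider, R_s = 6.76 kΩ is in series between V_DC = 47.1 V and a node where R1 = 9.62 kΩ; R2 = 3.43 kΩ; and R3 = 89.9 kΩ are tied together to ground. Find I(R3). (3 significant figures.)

I ≈ 0.140 mA

Equivalent of the parallel group: R_p = 2.459 kΩ.
V_A by voltage divider: V_A = 47.1 × 2.459/(6.76 + 2.459) = 12.56 V.
Branch current I = V_A/R3 = 12.56/89.9 = 0.1398 mA.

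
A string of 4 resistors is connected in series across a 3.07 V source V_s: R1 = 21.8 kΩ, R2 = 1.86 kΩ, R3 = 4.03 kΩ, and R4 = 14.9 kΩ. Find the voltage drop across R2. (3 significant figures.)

V ≈ 0.134 V

Total series resistance ΣR = 21.8 + 1.86 + 4.03 + 14.9 = 42.59 kΩ.
By the voltage-divider rule, V = 3.07 × 1.860/42.59 = 0.1341 V.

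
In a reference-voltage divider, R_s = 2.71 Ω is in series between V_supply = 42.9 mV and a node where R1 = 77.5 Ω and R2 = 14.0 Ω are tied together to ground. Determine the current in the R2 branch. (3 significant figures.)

I ≈ 2.49 mA

Combine the parallel branches: R_p = (1/77.5 + 1/14.0)⁻¹ = 11.86 Ω.
V_A = 42.9 × 11.86/14.57 = 34.92 mV.
I(R2) = V_A / R2 = 34.92/14.0 = 2.494 mA.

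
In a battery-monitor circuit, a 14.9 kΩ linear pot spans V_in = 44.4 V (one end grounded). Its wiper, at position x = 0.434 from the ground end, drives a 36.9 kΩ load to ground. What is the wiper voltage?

The pot divides into 8.433 kΩ above the wiper and 6.467 kΩ below.
R_L loads the lower segment: effective lower R = 5.502 kΩ.
Loaded-divider output: V_out = 44.4 × 0.3948 = 17.53 V.

V_out ≈ 17.5 V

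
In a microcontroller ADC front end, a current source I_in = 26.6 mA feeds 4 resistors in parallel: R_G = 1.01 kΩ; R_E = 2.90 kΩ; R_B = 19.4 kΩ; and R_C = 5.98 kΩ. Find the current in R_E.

Conductances: ΣG = 1/1.01 + 1/2.90 + 1/19.4 + 1/5.98 = 1.554 (1/kΩ).
Current divider: I(R_E) = I_in · G_k/ΣG = 26.6 × (0.3448/1.554) = 26.6 × 0.2219 = 5.904 mA.

I ≈ 5.90 mA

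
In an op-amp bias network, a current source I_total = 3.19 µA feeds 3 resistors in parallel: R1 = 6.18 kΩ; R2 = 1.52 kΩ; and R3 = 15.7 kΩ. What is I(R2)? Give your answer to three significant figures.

ΣG = 1/6.18 + 1/1.52 + 1/15.7 = 0.8834.
By the current-divider rule, I = I_total · G_k/ΣG = 3.19 × 0.7447 = 2.376 µA.

I ≈ 2.38 µA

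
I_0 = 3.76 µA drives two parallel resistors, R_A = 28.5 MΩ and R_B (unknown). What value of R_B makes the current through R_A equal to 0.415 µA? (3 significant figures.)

In a two-way split, I_A/I_0 = R_B/(R_A + R_B).
With f = 0.1104, R_B = R_A · f/(1−f) = 28.5 × 0.1241 = 3.536 MΩ.

R_B ≈ 3.54 MΩ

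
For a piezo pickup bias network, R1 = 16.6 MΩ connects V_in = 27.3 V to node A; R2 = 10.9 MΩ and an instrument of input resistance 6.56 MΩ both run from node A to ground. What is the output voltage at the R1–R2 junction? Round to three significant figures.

V_out ≈ 5.40 V

The load sits in parallel with R2, giving an effective lower resistance R2' = R2·R_L/(R2+R_L) = 4.095 MΩ.
Voltage divider with the loaded lower leg: V_out = 27.3 × 4.095/(16.6 + 4.095) = 27.3 × 0.1979 = 5.402 V.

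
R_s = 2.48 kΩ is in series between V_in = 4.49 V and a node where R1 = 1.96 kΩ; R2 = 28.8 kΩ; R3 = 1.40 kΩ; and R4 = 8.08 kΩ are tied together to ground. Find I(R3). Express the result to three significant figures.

I ≈ 0.724 mA

Equivalent of the parallel group: R_p = 0.7231 kΩ.
V_A = 4.49 × 0.7231/3.203 = 1.014 V.
I(R3) = V_A / R3 = 1.014/1.40 = 0.7240 mA.
(Check via current divider: I_total = 1.402 mA; share G_k/ΣG = 0.5165 → same result.)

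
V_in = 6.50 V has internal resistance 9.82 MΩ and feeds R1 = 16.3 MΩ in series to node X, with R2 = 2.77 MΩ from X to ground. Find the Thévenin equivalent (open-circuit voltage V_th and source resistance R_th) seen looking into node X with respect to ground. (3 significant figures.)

V_th ≈ 0.623 V, R_th ≈ 2.50 MΩ

R1' = 9.82 + 16.3 = 26.12 MΩ (source resistance + R1).
V_th is the unloaded tap voltage: V_in · R2/(R1'+R2) = 6.50 × 0.09588 = 0.6232 V.
With V_in suppressed (replaced by a short), R_th = R1' ‖ R2 = (26.12 × 2.77)/(26.12 + 2.77) = 2.504 MΩ.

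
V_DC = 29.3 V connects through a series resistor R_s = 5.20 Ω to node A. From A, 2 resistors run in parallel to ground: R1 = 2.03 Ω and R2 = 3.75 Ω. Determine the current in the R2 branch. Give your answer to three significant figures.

Equivalent of the parallel group: R_p = 1.317 Ω.
V_A by voltage divider: V_A = 29.3 × 1.317/(5.20 + 1.317) = 5.921 V.
Branch current I = V_A/R2 = 5.921/3.75 = 1.579 A.

I ≈ 1.58 A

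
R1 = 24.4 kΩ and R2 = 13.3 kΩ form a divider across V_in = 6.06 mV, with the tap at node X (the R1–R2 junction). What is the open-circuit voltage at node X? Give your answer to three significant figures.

V_th ≈ 2.14 mV

With X open, the divider is unloaded: V_th = 6.06 × 13.3/37.70 = 2.138 mV.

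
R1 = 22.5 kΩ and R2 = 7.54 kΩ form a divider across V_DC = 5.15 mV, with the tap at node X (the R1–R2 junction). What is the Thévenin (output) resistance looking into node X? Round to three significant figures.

R_th ≈ 5.65 kΩ

Zeroing V_DC shorts the top of R1 to ground, so R_th = R1 ‖ R2 = 5.647 kΩ.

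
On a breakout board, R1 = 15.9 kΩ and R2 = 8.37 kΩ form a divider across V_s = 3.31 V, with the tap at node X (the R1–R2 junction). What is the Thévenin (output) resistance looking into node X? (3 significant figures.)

With V_s suppressed (replaced by a short), R_th = R1 ‖ R2 = (15.90 × 8.37)/(15.90 + 8.37) = 5.483 kΩ.

R_th ≈ 5.48 kΩ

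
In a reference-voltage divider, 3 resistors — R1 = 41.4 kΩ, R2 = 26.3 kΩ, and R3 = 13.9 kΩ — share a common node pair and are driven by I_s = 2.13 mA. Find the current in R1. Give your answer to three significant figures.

I ≈ 0.384 mA

Conductances: ΣG = 1/41.4 + 1/26.3 + 1/13.9 = 0.1341 (1/kΩ).
Current divider: I(R1) = I_s · G_k/ΣG = 2.13 × (0.02415/0.1341) = 2.13 × 0.1801 = 0.3836 mA.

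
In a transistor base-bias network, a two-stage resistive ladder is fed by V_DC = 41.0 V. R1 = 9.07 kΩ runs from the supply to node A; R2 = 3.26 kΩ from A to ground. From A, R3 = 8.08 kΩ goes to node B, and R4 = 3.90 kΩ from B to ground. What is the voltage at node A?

Looking into the second stage from A: R3 + R4 = 11.98 kΩ appears in parallel with R2.
R2 ‖ (R3+R4) = 2.563 kΩ.
First divider: V_A = V_DC · 2.563/(9.07 + 2.563) = 9.032 V.

V_A ≈ 9.03 V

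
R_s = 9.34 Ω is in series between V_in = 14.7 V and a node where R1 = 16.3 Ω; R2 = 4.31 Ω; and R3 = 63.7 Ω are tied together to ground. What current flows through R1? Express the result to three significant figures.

Equivalent of the parallel group: R_p = 3.236 Ω.
V_A = 14.7 × 3.236/12.58 = 3.782 V.
I(R1) = V_A / R1 = 3.782/16.3 = 0.2320 A.

I ≈ 0.232 A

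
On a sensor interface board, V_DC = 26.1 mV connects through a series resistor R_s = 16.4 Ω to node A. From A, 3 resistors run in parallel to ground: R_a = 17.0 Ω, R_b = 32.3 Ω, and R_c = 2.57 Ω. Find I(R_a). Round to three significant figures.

I ≈ 0.173 mA

Parallel bank: R_p = 1/(1/17.0 + 1/32.3 + 1/2.57) = 2.088 Ω.
V_A = 26.1 × 2.088/18.49 = 2.948 mV.
Branch current I = V_A/R_a = 2.948/17.0 = 0.1734 mA.
(Check via current divider: I_total = 1.412 mA; share G_k/ΣG = 0.1228 → same result.)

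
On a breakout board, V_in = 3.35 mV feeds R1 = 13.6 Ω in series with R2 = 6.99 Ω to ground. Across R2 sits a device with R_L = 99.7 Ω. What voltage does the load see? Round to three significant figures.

V_out ≈ 1.09 mV

R2 ‖ R_L = (6.99 × 99.7)/(6.99 + 99.7) = 6.532 Ω.
Now apply the divider: V_out = 3.35 × 0.3245 = 1.087 mV.
(Unloaded it would be 1.14 mV; the load pulls it down.)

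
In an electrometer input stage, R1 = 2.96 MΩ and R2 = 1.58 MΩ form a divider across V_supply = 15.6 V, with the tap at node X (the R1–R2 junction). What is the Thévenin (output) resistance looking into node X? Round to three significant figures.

With V_supply suppressed (replaced by a short), R_th = R1 ‖ R2 = (2.960 × 1.58)/(2.960 + 1.58) = 1.030 MΩ.

R_th ≈ 1.03 MΩ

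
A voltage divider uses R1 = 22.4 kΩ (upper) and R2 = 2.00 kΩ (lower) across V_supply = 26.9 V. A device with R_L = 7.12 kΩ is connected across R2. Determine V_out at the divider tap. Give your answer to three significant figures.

R2 ‖ R_L = (2.00 × 7.12)/(2.00 + 7.12) = 1.561 kΩ.
Then V_out = V_supply · R2'/(R1 + R2') = 26.9 × 1.561/23.96 = 1.753 V.

V_out ≈ 1.75 V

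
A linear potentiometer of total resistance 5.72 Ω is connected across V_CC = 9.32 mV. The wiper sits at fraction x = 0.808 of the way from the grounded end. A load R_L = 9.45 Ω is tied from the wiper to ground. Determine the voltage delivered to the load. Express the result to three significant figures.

Lower segment x·R_p = 4.622 Ω; upper segment (1−x)·R_p = 1.098 Ω.
R_L loads the lower segment: effective lower R = 3.104 Ω.
Then V_out = V_CC · 3.104/(1.098 + 3.104) = 6.884 mV.

V_out ≈ 6.88 mV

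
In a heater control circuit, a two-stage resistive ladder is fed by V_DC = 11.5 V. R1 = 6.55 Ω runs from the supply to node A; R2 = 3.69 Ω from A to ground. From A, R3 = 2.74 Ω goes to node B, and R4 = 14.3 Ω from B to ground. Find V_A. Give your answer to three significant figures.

Node A sees R2 in parallel with the series input of stage 2, R3 + R4 = 17.04 Ω.
Effective lower resistance at A: R2 ‖ 17.04 = 3.033 Ω.
First divider: V_A = V_DC · 3.033/(6.55 + 3.033) = 3.640 V.

V_A ≈ 3.64 V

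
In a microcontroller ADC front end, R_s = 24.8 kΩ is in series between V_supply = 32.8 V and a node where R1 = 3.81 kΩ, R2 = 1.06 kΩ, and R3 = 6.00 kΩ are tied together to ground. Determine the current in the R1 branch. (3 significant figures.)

Parallel bank: R_p = 1/(1/3.81 + 1/1.06 + 1/6.00) = 0.7286 kΩ.
V_A by voltage divider: V_A = 32.8 × 0.7286/(24.8 + 0.7286) = 0.9361 V.
Branch current I = V_A/R1 = 0.9361/3.81 = 0.2457 mA.
(Equivalently: I_total = 1.285 mA, then current-divider fraction G_k/ΣG = 0.1912.)

I ≈ 0.246 mA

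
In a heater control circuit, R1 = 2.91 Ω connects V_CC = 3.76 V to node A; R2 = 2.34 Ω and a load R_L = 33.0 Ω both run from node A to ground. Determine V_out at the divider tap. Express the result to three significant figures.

R2 ‖ R_L = (2.34 × 33.0)/(2.34 + 33.0) = 2.185 Ω.
Voltage divider with the loaded lower leg: V_out = 3.76 × 2.185/(2.91 + 2.185) = 3.76 × 0.4289 = 1.613 V.

V_out ≈ 1.61 V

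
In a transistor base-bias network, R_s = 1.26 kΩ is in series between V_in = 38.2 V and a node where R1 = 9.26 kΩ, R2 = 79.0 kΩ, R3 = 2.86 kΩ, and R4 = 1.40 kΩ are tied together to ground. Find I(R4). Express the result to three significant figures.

Equivalent of the parallel group: R_p = 0.8442 kΩ.
V_A by voltage divider: V_A = 38.2 × 0.8442/(1.26 + 0.8442) = 15.33 V.
Branch current I = V_A/R4 = 15.33/1.40 = 10.95 mA.

I ≈ 10.9 mA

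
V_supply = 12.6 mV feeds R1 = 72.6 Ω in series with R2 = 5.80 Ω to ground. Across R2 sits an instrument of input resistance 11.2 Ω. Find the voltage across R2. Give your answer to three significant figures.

First combine the lower leg with the load: R2 ‖ R_L = 3.821 Ω.
Voltage divider with the loaded lower leg: V_out = 12.6 × 3.821/(72.6 + 3.821) = 12.6 × 0.05000 = 0.6300 mV.
(Unloaded it would be 0.932 mV; the load pulls it down.)

V_out ≈ 0.630 mV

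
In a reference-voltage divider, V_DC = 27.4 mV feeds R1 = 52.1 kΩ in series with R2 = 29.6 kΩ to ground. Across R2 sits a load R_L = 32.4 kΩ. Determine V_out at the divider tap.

The load sits in parallel with R2, giving an effective lower resistance R2' = R2·R_L/(R2+R_L) = 15.47 kΩ.
Voltage divider with the loaded lower leg: V_out = 27.4 × 15.47/(52.1 + 15.47) = 27.4 × 0.2289 = 6.273 mV.
(Unloaded it would be 9.93 mV; the load pulls it down.)

V_out ≈ 6.27 mV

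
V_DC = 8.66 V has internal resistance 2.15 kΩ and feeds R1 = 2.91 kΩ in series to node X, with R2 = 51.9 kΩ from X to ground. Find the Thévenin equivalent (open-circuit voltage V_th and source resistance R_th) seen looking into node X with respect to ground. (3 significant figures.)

V_th ≈ 7.89 V, R_th ≈ 4.61 kΩ

R1' = 2.15 + 2.91 = 5.060 kΩ (source resistance + R1).
Open-circuit (no load on X): V_th = V_DC · R2/(R1' + R2) = 8.66 × 51.9/(5.060 + 51.9) = 7.891 V.
With V_DC suppressed (replaced by a short), R_th = R1' ‖ R2 = (5.060 × 51.9)/(5.060 + 51.9) = 4.610 kΩ.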